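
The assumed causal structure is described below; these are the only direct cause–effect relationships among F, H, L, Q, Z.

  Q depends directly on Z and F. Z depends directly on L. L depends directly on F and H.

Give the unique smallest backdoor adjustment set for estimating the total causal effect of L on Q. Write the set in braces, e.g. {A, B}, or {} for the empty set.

Variables eligible for adjustment (non-descendants of L, excluding L and Q): {F, H}.
Backdoor paths from L to Q:
  P1: L <- F -> Q
The empty set is not sufficient: P1 (L <- F -> Q) has no collider blocking it and no conditioned non-collider, so it is open.
Try {F}:
  P1: blocked at fork node F ∈ conditioning set.
{F} contains no descendant of L and blocks every backdoor path.
No other singleton works — e.g. {H} leaves P1 open — so {F} is the unique smallest valid adjustment set.

{F}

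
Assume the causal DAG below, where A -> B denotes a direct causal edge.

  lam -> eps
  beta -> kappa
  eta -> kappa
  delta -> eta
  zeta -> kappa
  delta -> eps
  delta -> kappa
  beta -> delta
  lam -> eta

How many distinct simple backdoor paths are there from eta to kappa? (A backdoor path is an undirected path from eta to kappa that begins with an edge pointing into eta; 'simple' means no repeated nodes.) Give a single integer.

A backdoor path from eta to kappa is any simple undirected path whose first edge points into eta (i.e. leaves eta via a parent).
Parents of eta: {delta, lam}.
Enumerating:
  P1: eta <- lam -> eps <- delta <- beta -> kappa
  P2: eta <- lam -> eps <- delta -> kappa
  P3: eta <- delta <- beta -> kappa
  P4: eta <- delta -> kappa
That exhausts the simple backdoor paths. Count: 4.

4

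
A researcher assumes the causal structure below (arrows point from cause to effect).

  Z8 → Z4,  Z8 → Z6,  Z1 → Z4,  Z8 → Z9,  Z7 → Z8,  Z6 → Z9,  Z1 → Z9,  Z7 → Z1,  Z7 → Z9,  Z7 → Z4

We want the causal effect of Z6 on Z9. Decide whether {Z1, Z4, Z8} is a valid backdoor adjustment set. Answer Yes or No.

Backdoor paths from Z6 to Z9 (paths whose first edge points into Z6):
  P1: Z6 <- Z8 <- Z7 -> Z1 -> Z9
  P2: Z6 <- Z8 <- Z7 -> Z4 <- Z1 -> Z9
  P3: Z6 <- Z8 <- Z7 -> Z9
  P4: Z6 <- Z8 -> Z4 <- Z7 -> Z1 -> Z9
  P5: Z6 <- Z8 -> Z4 <- Z7 -> Z9
  P6: Z6 <- Z8 -> Z4 <- Z1 <- Z7 -> Z9
  P7: Z6 <- Z8 -> Z4 <- Z1 -> Z9
  P8: Z6 <- Z8 -> Z9
Condition 1 (no descendant of Z6 in the set): holds — descendants of Z6 are {Z9}; none are in {Z1, Z4, Z8}.
Condition 2 (every backdoor path blocked by {Z1, Z4, Z8}):
  P1: blocked at chain node Z8 ∈ conditioning set.
  P2: blocked at chain node Z8 ∈ conditioning set.
  P3: blocked at chain node Z8 ∈ conditioning set.
  P4: blocked at fork node Z8 ∈ conditioning set.
  P5: blocked at fork node Z8 ∈ conditioning set.
  P6: blocked at fork node Z8 ∈ conditioning set.
  P7: blocked at fork node Z8 ∈ conditioning set.
  P8: blocked at fork node Z8 ∈ conditioning set.
{Z1, Z4, Z8} satisfies the backdoor criterion.

Yes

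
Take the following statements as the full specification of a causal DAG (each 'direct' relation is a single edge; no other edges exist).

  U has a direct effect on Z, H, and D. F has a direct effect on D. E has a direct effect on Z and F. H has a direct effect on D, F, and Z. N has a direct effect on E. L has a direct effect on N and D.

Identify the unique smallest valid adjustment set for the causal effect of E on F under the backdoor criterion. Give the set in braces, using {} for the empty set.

Variables eligible for adjustment (non-descendants of E, excluding E and F): {H, L, N, U}.
Backdoor paths from E to F:
  P1: E <- N <- L -> D <- U -> H -> F
  P2: E <- N <- L -> D <- U -> Z <- H -> F
  P3: E <- N <- L -> D <- H -> F
  P4: E <- N <- L -> D <- F
Each backdoor path contains an unconditioned collider, so every path is already blocked with the empty conditioning set:
  P1: blocked at collider D (neither it nor any descendant is in the conditioning set).
  P2: blocked at collider D (neither it nor any descendant is in the conditioning set).
  P3: blocked at collider D (neither it nor any descendant is in the conditioning set).
  P4: blocked at collider D (neither it nor any descendant is in the conditioning set).
The empty set is therefore the unique smallest valid set.

{}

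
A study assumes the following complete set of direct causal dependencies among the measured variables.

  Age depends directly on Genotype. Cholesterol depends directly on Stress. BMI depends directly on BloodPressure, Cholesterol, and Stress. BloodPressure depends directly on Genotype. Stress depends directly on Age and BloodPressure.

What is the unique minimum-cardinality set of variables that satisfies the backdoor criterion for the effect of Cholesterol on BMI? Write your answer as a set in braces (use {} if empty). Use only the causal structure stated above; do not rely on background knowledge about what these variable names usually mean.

Variables eligible for adjustment (non-descendants of Cholesterol, excluding Cholesterol and BMI): {Age, BloodPressure, Genotype, Stress}.
Backdoor paths from Cholesterol to BMI:
  P1: Cholesterol <- Stress <- BloodPressure -> BMI
  P2: Cholesterol <- Stress <- Age <- Genotype -> BloodPressure -> BMI
  P3: Cholesterol <- Stress -> BMI
The empty set is not sufficient: P1 (Cholesterol <- Stress <- BloodPressure -> BMI) has no collider blocking it and no conditioned non-collider, so it is open.
Try {Stress}:
  P1: blocked at chain node Stress ∈ conditioning set.
  P2: blocked at chain node Stress ∈ conditioning set.
  P3: blocked at fork node Stress ∈ conditioning set.
{Stress} contains no descendant of Cholesterol and blocks every backdoor path.
No other singleton works — e.g. {Genotype} leaves P1 open — so {Stress} is the unique smallest valid adjustment set.

{Stress}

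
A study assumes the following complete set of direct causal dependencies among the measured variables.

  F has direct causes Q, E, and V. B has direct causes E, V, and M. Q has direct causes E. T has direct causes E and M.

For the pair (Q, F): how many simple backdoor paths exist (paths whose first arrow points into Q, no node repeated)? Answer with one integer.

A backdoor path from Q to F is any simple undirected path whose first edge points into Q (i.e. leaves Q via a parent).
Parents of Q: {E}.
Enumerating:
  P1: Q <- E -> B <- V -> F
  P2: Q <- E -> F
  P3: Q <- E -> T <- M -> B <- V -> F
That exhausts the simple backdoor paths. Count: 3.

3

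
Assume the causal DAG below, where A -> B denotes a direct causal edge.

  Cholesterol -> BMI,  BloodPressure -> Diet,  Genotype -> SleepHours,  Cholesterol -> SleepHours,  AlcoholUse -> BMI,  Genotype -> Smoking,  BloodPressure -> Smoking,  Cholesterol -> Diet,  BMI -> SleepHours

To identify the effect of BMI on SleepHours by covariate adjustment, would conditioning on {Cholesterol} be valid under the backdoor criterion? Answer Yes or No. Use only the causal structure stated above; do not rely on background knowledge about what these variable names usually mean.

Backdoor paths from BMI to SleepHours (paths whose first edge points into BMI):
  P1: BMI <- Cholesterol -> Diet <- BloodPressure -> Smoking <- Genotype -> SleepHours
  P2: BMI <- Cholesterol -> SleepHours
Condition 1 (no descendant of BMI in the set): holds — descendants of BMI are {SleepHours}; none are in {Cholesterol}.
Condition 2 (every backdoor path blocked by {Cholesterol}):
  P1: blocked at fork node Cholesterol ∈ conditioning set.
  P2: blocked at fork node Cholesterol ∈ conditioning set.
{Cholesterol} satisfies the backdoor criterion.

Yes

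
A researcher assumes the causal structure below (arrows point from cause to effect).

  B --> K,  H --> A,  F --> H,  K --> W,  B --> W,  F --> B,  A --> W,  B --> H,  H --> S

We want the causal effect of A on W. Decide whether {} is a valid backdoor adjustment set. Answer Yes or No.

No

Backdoor paths from A to W (paths whose first edge points into A):
  P1: A <- H <- F -> B -> K -> W
  P2: A <- H <- F -> B -> W
  P3: A <- H <- B -> K -> W
  P4: A <- H <- B -> W
Condition 1 (no descendant of A in the set): holds — descendants of A are {W}; none are in {}.
Condition 2 (every backdoor path blocked by {}):
  P1: open — no interior node is in the conditioning set.
  P2: open — no interior node is in the conditioning set.
  P3: open — no interior node is in the conditioning set.
  P4: open — no interior node is in the conditioning set.
{} does not satisfy the backdoor criterion.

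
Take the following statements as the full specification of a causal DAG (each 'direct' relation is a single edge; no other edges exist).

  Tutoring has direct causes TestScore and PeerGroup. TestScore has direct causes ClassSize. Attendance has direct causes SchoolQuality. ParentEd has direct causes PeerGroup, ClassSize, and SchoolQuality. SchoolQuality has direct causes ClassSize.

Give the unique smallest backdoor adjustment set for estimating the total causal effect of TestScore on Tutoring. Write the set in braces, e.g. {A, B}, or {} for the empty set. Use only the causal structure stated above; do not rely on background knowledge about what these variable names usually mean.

Variables eligible for adjustment (non-descendants of TestScore, excluding TestScore and Tutoring): {Attendance, ClassSize, ParentEd, PeerGroup, SchoolQuality}.
Backdoor paths from TestScore to Tutoring:
  P1: TestScore <- ClassSize -> SchoolQuality -> ParentEd <- PeerGroup -> Tutoring
  P2: TestScore <- ClassSize -> ParentEd <- PeerGroup -> Tutoring
Each backdoor path contains an unconditioned collider, so every path is already blocked with the empty conditioning set:
  P1: blocked at collider ParentEd (neither it nor any descendant is in the conditioning set).
  P2: blocked at collider ParentEd (neither it nor any descendant is in the conditioning set).
The empty set is therefore the unique smallest valid set.

{}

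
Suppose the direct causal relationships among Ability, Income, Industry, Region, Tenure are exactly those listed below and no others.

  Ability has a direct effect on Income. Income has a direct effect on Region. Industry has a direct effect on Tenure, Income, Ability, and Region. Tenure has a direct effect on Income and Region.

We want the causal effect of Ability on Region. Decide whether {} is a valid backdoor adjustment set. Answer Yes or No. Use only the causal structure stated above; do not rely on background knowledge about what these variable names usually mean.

No

Backdoor paths from Ability to Region (paths whose first edge points into Ability):
  P1: Ability <- Industry -> Tenure -> Income -> Region
  P2: Ability <- Industry -> Tenure -> Region
  P3: Ability <- Industry -> Income <- Tenure -> Region
  P4: Ability <- Industry -> Income -> Region
  P5: Ability <- Industry -> Region
Condition 1 (no descendant of Ability in the set): holds — descendants of Ability are {Income, Region}; none are in {}.
Condition 2 (every backdoor path blocked by {}):
  P1: open — no interior node is in the conditioning set.
  P2: open — no interior node is in the conditioning set.
  P3: blocked at collider Income (neither it nor any descendant is in the conditioning set).
  P4: open — no interior node is in the conditioning set.
  P5: open — no interior node is in the conditioning set.
{} does not satisfy the backdoor criterion.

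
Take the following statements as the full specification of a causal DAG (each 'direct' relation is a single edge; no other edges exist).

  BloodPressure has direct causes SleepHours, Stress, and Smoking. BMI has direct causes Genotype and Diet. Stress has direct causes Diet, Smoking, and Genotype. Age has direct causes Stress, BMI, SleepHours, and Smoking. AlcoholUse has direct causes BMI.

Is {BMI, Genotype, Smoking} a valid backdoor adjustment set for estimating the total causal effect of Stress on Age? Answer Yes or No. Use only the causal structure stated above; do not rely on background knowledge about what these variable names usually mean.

Yes

Backdoor paths from Stress to Age (paths whose first edge points into Stress):
  P1: Stress <- Genotype -> BMI -> Age
  P2: Stress <- Diet -> BMI -> Age
  P3: Stress <- Smoking -> BloodPressure <- SleepHours -> Age
  P4: Stress <- Smoking -> Age
Condition 1 (no descendant of Stress in the set): holds — descendants of Stress are {Age, BloodPressure}; none are in {BMI, Genotype, Smoking}.
Condition 2 (every backdoor path blocked by {BMI, Genotype, Smoking}):
  P1: blocked at fork node Genotype ∈ conditioning set.
  P2: blocked at chain node BMI ∈ conditioning set.
  P3: blocked at fork node Smoking ∈ conditioning set.
  P4: blocked at fork node Smoking ∈ conditioning set.
{BMI, Genotype, Smoking} satisfies the backdoor criterion.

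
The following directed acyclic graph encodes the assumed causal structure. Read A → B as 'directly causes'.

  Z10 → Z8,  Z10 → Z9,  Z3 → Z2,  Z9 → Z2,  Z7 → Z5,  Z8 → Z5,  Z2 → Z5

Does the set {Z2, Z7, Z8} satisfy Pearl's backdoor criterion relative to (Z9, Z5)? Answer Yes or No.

No

Backdoor paths from Z9 to Z5 (paths whose first edge points into Z9):
  P1: Z9 <- Z10 -> Z8 -> Z5
Condition 1 (no descendant of Z9 in the set): FAILS — Z2 is a descendant of Z9.
Condition 2 (every backdoor path blocked by {Z2, Z7, Z8}):
  P1: blocked at chain node Z8 ∈ conditioning set.
{Z2, Z7, Z8} does not satisfy the backdoor criterion.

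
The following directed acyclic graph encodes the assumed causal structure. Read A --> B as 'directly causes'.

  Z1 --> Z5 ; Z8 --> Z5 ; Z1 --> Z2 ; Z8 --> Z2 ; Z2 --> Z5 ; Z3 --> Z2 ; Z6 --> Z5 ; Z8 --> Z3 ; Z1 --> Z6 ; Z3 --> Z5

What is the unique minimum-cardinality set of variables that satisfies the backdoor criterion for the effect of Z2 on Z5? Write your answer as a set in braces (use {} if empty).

{Z1, Z3, Z8}

Variables eligible for adjustment (non-descendants of Z2, excluding Z2 and Z5): {Z1, Z3, Z6, Z8}.
Backdoor paths from Z2 to Z5:
  P1: Z2 <- Z8 -> Z3 -> Z5
  P2: Z2 <- Z8 -> Z5
  P3: Z2 <- Z1 -> Z6 -> Z5
  P4: Z2 <- Z1 -> Z5
  P5: Z2 <- Z3 <- Z8 -> Z5
  P6: Z2 <- Z3 -> Z5
The empty set is not sufficient: P1 (Z2 <- Z8 -> Z3 -> Z5) has no collider blocking it and no conditioned non-collider, so it is open.
Try {Z1, Z3, Z8}:
  P1: blocked at fork node Z8 ∈ conditioning set.
  P2: blocked at fork node Z8 ∈ conditioning set.
  P3: blocked at fork node Z1 ∈ conditioning set.
  P4: blocked at fork node Z1 ∈ conditioning set.
  P5: blocked at chain node Z3 ∈ conditioning set.
  P6: blocked at fork node Z3 ∈ conditioning set.
{Z1, Z3, Z8} contains no descendant of Z2 and blocks every backdoor path.
Every element of {Z1, Z3, Z8} is needed (dropping Z1 leaves P3 open; dropping Z3 leaves P6 open; dropping Z8 leaves P2 open), so no proper subset is valid.
Among all size-3 subsets of the eligible variables, only {Z1, Z3, Z8} blocks every backdoor path, so it is the unique smallest valid adjustment set.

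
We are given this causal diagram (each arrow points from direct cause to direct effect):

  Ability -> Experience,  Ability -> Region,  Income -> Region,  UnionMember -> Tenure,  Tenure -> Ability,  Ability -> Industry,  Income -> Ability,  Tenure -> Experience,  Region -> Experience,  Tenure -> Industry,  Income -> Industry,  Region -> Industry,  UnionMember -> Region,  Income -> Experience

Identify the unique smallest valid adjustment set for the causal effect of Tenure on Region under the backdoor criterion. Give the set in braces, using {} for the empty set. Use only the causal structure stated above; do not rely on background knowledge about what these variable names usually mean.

{UnionMember}

Variables eligible for adjustment (non-descendants of Tenure, excluding Tenure and Region): {Income, UnionMember}.
Backdoor paths from Tenure to Region:
  P1: Tenure <- UnionMember -> Region
The empty set is not sufficient: P1 (Tenure <- UnionMember -> Region) has no collider blocking it and no conditioned non-collider, so it is open.
Try {UnionMember}:
  P1: blocked at fork node UnionMember ∈ conditioning set.
{UnionMember} contains no descendant of Tenure and blocks every backdoor path.
No other singleton works — e.g. {Income} leaves P1 open — so {UnionMember} is the unique smallest valid adjustment set.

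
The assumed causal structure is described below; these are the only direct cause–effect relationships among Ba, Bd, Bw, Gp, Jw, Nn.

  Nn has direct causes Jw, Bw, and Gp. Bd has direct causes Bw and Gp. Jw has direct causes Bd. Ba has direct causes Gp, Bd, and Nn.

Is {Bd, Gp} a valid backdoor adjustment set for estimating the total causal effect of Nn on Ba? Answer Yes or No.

Yes

Backdoor paths from Nn to Ba (paths whose first edge points into Nn):
  P1: Nn <- Bw -> Bd <- Gp -> Ba
  P2: Nn <- Bw -> Bd -> Ba
  P3: Nn <- Gp -> Bd -> Ba
  P4: Nn <- Gp -> Ba
  P5: Nn <- Jw <- Bd <- Gp -> Ba
  P6: Nn <- Jw <- Bd -> Ba
Condition 1 (no descendant of Nn in the set): holds — descendants of Nn are {Ba}; none are in {Bd, Gp}.
Condition 2 (every backdoor path blocked by {Bd, Gp}):
  P1: blocked at fork node Gp ∈ conditioning set.
  P2: blocked at chain node Bd ∈ conditioning set.
  P3: blocked at fork node Gp ∈ conditioning set.
  P4: blocked at fork node Gp ∈ conditioning set.
  P5: blocked at chain node Bd ∈ conditioning set.
  P6: blocked at fork node Bd ∈ conditioning set.
{Bd, Gp} satisfies the backdoor criterion.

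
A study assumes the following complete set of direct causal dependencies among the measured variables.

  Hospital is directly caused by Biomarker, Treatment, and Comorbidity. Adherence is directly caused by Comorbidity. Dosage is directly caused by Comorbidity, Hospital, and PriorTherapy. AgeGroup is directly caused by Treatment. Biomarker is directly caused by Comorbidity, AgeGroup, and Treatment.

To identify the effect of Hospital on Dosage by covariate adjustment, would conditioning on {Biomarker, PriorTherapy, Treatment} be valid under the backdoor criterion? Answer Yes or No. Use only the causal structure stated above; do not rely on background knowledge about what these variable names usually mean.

Backdoor paths from Hospital to Dosage (paths whose first edge points into Hospital):
  P1: Hospital <- Treatment -> AgeGroup -> Biomarker <- Comorbidity -> Dosage
  P2: Hospital <- Treatment -> Biomarker <- Comorbidity -> Dosage
  P3: Hospital <- Comorbidity -> Dosage
  P4: Hospital <- Biomarker <- Comorbidity -> Dosage
Condition 1 (no descendant of Hospital in the set): holds — descendants of Hospital are {Dosage}; none are in {Biomarker, PriorTherapy, Treatment}.
Condition 2 (every backdoor path blocked by {Biomarker, PriorTherapy, Treatment}):
  P1: blocked at fork node Treatment ∈ conditioning set.
  P2: blocked at fork node Treatment ∈ conditioning set.
  P3: open — no interior node is in the conditioning set.
  P4: blocked at chain node Biomarker ∈ conditioning set.
{Biomarker, PriorTherapy, Treatment} does not satisfy the backdoor criterion.

No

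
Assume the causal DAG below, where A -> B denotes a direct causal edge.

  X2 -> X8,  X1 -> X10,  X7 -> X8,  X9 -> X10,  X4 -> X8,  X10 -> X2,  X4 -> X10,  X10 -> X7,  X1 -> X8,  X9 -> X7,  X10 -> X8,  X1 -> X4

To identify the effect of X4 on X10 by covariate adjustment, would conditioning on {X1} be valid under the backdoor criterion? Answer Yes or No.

Yes

Backdoor paths from X4 to X10 (paths whose first edge points into X4):
  P1: X4 <- X1 -> X10
  P2: X4 <- X1 -> X8 <- X10
  P3: X4 <- X1 -> X8 <- X2 <- X10
  P4: X4 <- X1 -> X8 <- X7 <- X9 -> X10
  P5: X4 <- X1 -> X8 <- X7 <- X10
Condition 1 (no descendant of X4 in the set): holds — descendants of X4 are {X10, X2, X7, X8}; none are in {X1}.
Condition 2 (every backdoor path blocked by {X1}):
  P1: blocked at fork node X1 ∈ conditioning set.
  P2: blocked at fork node X1 ∈ conditioning set.
  P3: blocked at fork node X1 ∈ conditioning set.
  P4: blocked at fork node X1 ∈ conditioning set.
  P5: blocked at fork node X1 ∈ conditioning set.
{X1} satisfies the backdoor criterion.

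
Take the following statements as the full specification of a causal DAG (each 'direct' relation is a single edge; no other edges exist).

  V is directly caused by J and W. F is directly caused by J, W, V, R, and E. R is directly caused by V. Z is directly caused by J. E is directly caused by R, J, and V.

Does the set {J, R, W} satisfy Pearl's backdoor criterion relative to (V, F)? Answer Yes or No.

Backdoor paths from V to F (paths whose first edge points into V):
  P1: V <- J -> E <- R -> F
  P2: V <- J -> E -> F
  P3: V <- J -> F
  P4: V <- W -> F
Condition 1 (no descendant of V in the set): FAILS — R is a descendant of V.
Condition 2 (every backdoor path blocked by {J, R, W}):
  P1: blocked at fork node J ∈ conditioning set.
  P2: blocked at fork node J ∈ conditioning set.
  P3: blocked at fork node J ∈ conditioning set.
  P4: blocked at fork node W ∈ conditioning set.
{J, R, W} does not satisfy the backdoor criterion.

No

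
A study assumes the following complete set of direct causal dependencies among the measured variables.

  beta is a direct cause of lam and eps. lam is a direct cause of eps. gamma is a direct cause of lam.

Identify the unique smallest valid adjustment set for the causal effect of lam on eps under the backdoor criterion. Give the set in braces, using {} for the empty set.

Variables eligible for adjustment (non-descendants of lam, excluding lam and eps): {beta, gamma}.
Backdoor paths from lam to eps:
  P1: lam <- beta -> eps
The empty set is not sufficient: P1 (lam <- beta -> eps) has no collider blocking it and no conditioned non-collider, so it is open.
Try {beta}:
  P1: blocked at fork node beta ∈ conditioning set.
{beta} contains no descendant of lam and blocks every backdoor path.
No other singleton works — e.g. {gamma} leaves P1 open — so {beta} is the unique smallest valid adjustment set.

{beta}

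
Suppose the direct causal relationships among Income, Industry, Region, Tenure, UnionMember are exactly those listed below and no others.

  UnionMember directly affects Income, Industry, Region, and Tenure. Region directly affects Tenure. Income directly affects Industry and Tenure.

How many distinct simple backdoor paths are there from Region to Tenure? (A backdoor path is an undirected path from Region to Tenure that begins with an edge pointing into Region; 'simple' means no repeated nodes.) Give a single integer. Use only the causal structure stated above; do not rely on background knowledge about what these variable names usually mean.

A backdoor path from Region to Tenure is any simple undirected path whose first edge points into Region (i.e. leaves Region via a parent).
Parents of Region: {UnionMember}.
Enumerating:
  P1: Region <- UnionMember -> Income -> Tenure
  P2: Region <- UnionMember -> Tenure
  P3: Region <- UnionMember -> Industry <- Income -> Tenure
That exhausts the simple backdoor paths. Count: 3.

3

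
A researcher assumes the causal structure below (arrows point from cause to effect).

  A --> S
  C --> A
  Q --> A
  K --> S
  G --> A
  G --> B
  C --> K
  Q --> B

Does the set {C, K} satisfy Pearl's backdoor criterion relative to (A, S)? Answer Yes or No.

Backdoor paths from A to S (paths whose first edge points into A):
  P1: A <- C -> K -> S
Condition 1 (no descendant of A in the set): holds — descendants of A are {S}; none are in {C, K}.
Condition 2 (every backdoor path blocked by {C, K}):
  P1: blocked at fork node C ∈ conditioning set.
{C, K} satisfies the backdoor criterion.

Yes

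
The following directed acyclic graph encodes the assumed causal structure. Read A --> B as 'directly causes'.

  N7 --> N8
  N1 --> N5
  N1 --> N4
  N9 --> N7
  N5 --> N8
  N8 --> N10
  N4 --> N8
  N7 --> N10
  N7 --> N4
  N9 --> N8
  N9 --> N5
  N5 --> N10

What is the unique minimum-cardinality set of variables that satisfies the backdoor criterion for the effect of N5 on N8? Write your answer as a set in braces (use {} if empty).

Variables eligible for adjustment (non-descendants of N5, excluding N5 and N8): {N1, N4, N7, N9}.
Backdoor paths from N5 to N8:
  P1: N5 <- N9 -> N7 -> N4 -> N8
  P2: N5 <- N9 -> N7 -> N8
  P3: N5 <- N9 -> N7 -> N10 <- N8
  P4: N5 <- N9 -> N8
  P5: N5 <- N1 -> N4 <- N7 <- N9 -> N8
  P6: N5 <- N1 -> N4 <- N7 -> N8
  P7: N5 <- N1 -> N4 <- N7 -> N10 <- N8
  P8: N5 <- N1 -> N4 -> N8
The empty set is not sufficient: P1 (N5 <- N9 -> N7 -> N4 -> N8) has no collider blocking it and no conditioned non-collider, so it is open.
Try {N1, N9}:
  P1: blocked at fork node N9 ∈ conditioning set.
  P2: blocked at fork node N9 ∈ conditioning set.
  P3: blocked at fork node N9 ∈ conditioning set.
  P4: blocked at fork node N9 ∈ conditioning set.
  P5: blocked at fork node N1 ∈ conditioning set.
  P6: blocked at fork node N1 ∈ conditioning set.
  P7: blocked at fork node N1 ∈ conditioning set.
  P8: blocked at fork node N1 ∈ conditioning set.
{N1, N9} contains no descendant of N5 and blocks every backdoor path.
Every element of {N1, N9} is needed (dropping N1 leaves P8 open; dropping N9 leaves P1 open), so no proper subset is valid.
Among all size-2 subsets of the eligible variables, only {N1, N9} blocks every backdoor path, so it is the unique smallest valid adjustment set.

{N1, N9}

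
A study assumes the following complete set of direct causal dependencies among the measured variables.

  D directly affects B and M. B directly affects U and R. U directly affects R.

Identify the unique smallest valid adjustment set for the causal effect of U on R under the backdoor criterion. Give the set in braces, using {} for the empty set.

Variables eligible for adjustment (non-descendants of U, excluding U and R): {B, D, M}.
Backdoor paths from U to R:
  P1: U <- B -> R
The empty set is not sufficient: P1 (U <- B -> R) has no collider blocking it and no conditioned non-collider, so it is open.
Try {B}:
  P1: blocked at fork node B ∈ conditioning set.
{B} contains no descendant of U and blocks every backdoor path.
No other singleton works — e.g. {D} leaves P1 open — so {B} is the unique smallest valid adjustment set.

{B}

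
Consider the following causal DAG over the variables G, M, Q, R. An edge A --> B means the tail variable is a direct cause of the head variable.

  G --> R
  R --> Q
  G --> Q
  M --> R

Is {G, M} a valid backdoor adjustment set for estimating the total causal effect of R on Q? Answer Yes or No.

Backdoor paths from R to Q (paths whose first edge points into R):
  P1: R <- G -> Q
Condition 1 (no descendant of R in the set): holds — descendants of R are {Q}; none are in {G, M}.
Condition 2 (every backdoor path blocked by {G, M}):
  P1: blocked at fork node G ∈ conditioning set.
{G, M} satisfies the backdoor criterion.

Yes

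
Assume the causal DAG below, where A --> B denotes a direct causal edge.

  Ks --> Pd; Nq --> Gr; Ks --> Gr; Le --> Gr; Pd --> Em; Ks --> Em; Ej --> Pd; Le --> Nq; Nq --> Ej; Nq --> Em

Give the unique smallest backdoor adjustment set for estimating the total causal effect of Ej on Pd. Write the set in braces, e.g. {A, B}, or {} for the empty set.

Variables eligible for adjustment (non-descendants of Ej, excluding Ej and Pd): {Gr, Ks, Le, Nq}.
Backdoor paths from Ej to Pd:
  P1: Ej <- Nq <- Le -> Gr <- Ks -> Pd
  P2: Ej <- Nq <- Le -> Gr <- Ks -> Em <- Pd
  P3: Ej <- Nq -> Gr <- Ks -> Pd
  P4: Ej <- Nq -> Gr <- Ks -> Em <- Pd
  P5: Ej <- Nq -> Em <- Ks -> Pd
  P6: Ej <- Nq -> Em <- Pd
Each backdoor path contains an unconditioned collider, so every path is already blocked with the empty conditioning set:
  P1: blocked at collider Gr (neither it nor any descendant is in the conditioning set).
  P2: blocked at collider Gr (neither it nor any descendant is in the conditioning set).
  P3: blocked at collider Gr (neither it nor any descendant is in the conditioning set).
  P4: blocked at collider Gr (neither it nor any descendant is in the conditioning set).
  P5: blocked at collider Em (neither it nor any descendant is in the conditioning set).
  P6: blocked at collider Em (neither it nor any descendant is in the conditioning set).
The empty set is therefore the unique smallest valid set.

{}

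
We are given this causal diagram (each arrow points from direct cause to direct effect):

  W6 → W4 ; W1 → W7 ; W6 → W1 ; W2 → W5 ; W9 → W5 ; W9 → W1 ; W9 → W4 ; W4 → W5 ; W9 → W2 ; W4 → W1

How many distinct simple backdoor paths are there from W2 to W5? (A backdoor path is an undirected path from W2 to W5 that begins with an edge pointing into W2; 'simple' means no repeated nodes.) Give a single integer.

A backdoor path from W2 to W5 is any simple undirected path whose first edge points into W2 (i.e. leaves W2 via a parent).
Parents of W2: {W9}.
Enumerating:
  P1: W2 <- W9 -> W4 -> W5
  P2: W2 <- W9 -> W1 <- W6 -> W4 -> W5
  P3: W2 <- W9 -> W1 <- W4 -> W5
  P4: W2 <- W9 -> W5
That exhausts the simple backdoor paths. Count: 4.

4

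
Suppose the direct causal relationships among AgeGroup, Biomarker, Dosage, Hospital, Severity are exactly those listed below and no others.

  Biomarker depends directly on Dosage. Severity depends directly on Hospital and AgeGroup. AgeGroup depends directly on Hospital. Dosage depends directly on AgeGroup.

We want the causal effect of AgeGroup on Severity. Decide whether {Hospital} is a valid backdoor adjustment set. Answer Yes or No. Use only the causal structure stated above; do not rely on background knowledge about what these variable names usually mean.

Backdoor paths from AgeGroup to Severity (paths whose first edge points into AgeGroup):
  P1: AgeGroup <- Hospital -> Severity
Condition 1 (no descendant of AgeGroup in the set): holds — descendants of AgeGroup are {Biomarker, Dosage, Severity}; none are in {Hospital}.
Condition 2 (every backdoor path blocked by {Hospital}):
  P1: blocked at fork node Hospital ∈ conditioning set.
{Hospital} satisfies the backdoor criterion.

Yes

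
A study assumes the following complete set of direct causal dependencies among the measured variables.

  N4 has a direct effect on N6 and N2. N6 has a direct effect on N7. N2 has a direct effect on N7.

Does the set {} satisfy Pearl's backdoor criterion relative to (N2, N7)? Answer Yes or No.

No

Backdoor paths from N2 to N7 (paths whose first edge points into N2):
  P1: N2 <- N4 -> N6 -> N7
Condition 1 (no descendant of N2 in the set): holds — descendants of N2 are {N7}; none are in {}.
Condition 2 (every backdoor path blocked by {}):
  P1: open — no interior node is in the conditioning set.
{} does not satisfy the backdoor criterion.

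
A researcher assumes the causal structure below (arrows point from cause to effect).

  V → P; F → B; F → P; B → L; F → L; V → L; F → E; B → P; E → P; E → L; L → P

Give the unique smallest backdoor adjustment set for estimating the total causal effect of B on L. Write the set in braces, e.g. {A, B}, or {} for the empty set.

Variables eligible for adjustment (non-descendants of B, excluding B and L): {E, F, V}.
Backdoor paths from B to L:
  P1: B <- F -> E -> L
  P2: B <- F -> E -> P <- V -> L
  P3: B <- F -> E -> P <- L
  P4: B <- F -> L
  P5: B <- F -> P <- V -> L
  P6: B <- F -> P <- E -> L
  P7: B <- F -> P <- L
The empty set is not sufficient: P1 (B <- F -> E -> L) has no collider blocking it and no conditioned non-collider, so it is open.
Try {F}:
  P1: blocked at fork node F ∈ conditioning set.
  P2: blocked at fork node F ∈ conditioning set.
  P3: blocked at fork node F ∈ conditioning set.
  P4: blocked at fork node F ∈ conditioning set.
  P5: blocked at fork node F ∈ conditioning set.
  P6: blocked at fork node F ∈ conditioning set.
  P7: blocked at fork node F ∈ conditioning set.
{F} contains no descendant of B and blocks every backdoor path.
No other singleton works — e.g. {V} leaves P1 open — so {F} is the unique smallest valid adjustment set.

{F}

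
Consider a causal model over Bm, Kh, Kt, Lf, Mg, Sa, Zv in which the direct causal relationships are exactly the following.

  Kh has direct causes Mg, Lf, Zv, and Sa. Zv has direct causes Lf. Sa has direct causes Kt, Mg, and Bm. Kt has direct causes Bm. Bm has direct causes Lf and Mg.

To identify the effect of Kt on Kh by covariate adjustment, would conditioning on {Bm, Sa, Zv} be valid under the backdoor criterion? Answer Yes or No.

No

Backdoor paths from Kt to Kh (paths whose first edge points into Kt):
  P1: Kt <- Bm <- Lf -> Zv -> Kh
  P2: Kt <- Bm <- Lf -> Kh
  P3: Kt <- Bm <- Mg -> Sa -> Kh
  P4: Kt <- Bm <- Mg -> Kh
  P5: Kt <- Bm -> Sa <- Mg -> Kh
  P6: Kt <- Bm -> Sa -> Kh
Condition 1 (no descendant of Kt in the set): FAILS — Sa is a descendant of Kt.
Condition 2 (every backdoor path blocked by {Bm, Sa, Zv}):
  P1: blocked at chain node Bm ∈ conditioning set.
  P2: blocked at chain node Bm ∈ conditioning set.
  P3: blocked at chain node Bm ∈ conditioning set.
  P4: blocked at chain node Bm ∈ conditioning set.
  P5: blocked at fork node Bm ∈ conditioning set.
  P6: blocked at fork node Bm ∈ conditioning set.
{Bm, Sa, Zv} does not satisfy the backdoor criterion.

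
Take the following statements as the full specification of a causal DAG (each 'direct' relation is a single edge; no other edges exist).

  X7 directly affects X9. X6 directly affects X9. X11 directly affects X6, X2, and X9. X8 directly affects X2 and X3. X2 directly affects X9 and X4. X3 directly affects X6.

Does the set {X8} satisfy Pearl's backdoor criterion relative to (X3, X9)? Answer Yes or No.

Backdoor paths from X3 to X9 (paths whose first edge points into X3):
  P1: X3 <- X8 -> X2 <- X11 -> X6 -> X9
  P2: X3 <- X8 -> X2 <- X11 -> X9
  P3: X3 <- X8 -> X2 -> X9
Condition 1 (no descendant of X3 in the set): holds — descendants of X3 are {X6, X9}; none are in {X8}.
Condition 2 (every backdoor path blocked by {X8}):
  P1: blocked at fork node X8 ∈ conditioning set.
  P2: blocked at fork node X8 ∈ conditioning set.
  P3: blocked at fork node X8 ∈ conditioning set.
{X8} satisfies the backdoor criterion.

Yes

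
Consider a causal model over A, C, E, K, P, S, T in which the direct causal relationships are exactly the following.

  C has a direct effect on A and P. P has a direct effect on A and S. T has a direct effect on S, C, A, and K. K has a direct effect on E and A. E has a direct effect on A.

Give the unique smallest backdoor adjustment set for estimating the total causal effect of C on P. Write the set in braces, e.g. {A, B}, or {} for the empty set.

{}

Variables eligible for adjustment (non-descendants of C, excluding C and P): {E, K, T}.
Backdoor paths from C to P:
  P1: C <- T -> K -> E -> A <- P
  P2: C <- T -> K -> A <- P
  P3: C <- T -> S <- P
  P4: C <- T -> A <- P
Each backdoor path contains an unconditioned collider, so every path is already blocked with the empty conditioning set:
  P1: blocked at collider A (neither it nor any descendant is in the conditioning set).
  P2: blocked at collider A (neither it nor any descendant is in the conditioning set).
  P3: blocked at collider S (neither it nor any descendant is in the conditioning set).
  P4: blocked at collider A (neither it nor any descendant is in the conditioning set).
The empty set is therefore the unique smallest valid set.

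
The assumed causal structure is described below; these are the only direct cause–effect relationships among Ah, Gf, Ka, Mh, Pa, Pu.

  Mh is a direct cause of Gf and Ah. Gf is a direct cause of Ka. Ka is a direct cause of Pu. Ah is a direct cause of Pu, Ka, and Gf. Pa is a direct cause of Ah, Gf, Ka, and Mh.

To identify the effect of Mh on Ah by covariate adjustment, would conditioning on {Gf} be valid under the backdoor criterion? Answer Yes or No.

Backdoor paths from Mh to Ah (paths whose first edge points into Mh):
  P1: Mh <- Pa -> Ah
  P2: Mh <- Pa -> Gf <- Ah
  P3: Mh <- Pa -> Gf -> Ka <- Ah
  P4: Mh <- Pa -> Gf -> Ka -> Pu <- Ah
  P5: Mh <- Pa -> Ka <- Ah
  P6: Mh <- Pa -> Ka <- Gf <- Ah
  P7: Mh <- Pa -> Ka -> Pu <- Ah
Condition 1 (no descendant of Mh in the set): FAILS — Gf is a descendant of Mh.
Condition 2 (every backdoor path blocked by {Gf}):
  P1: open — no interior node is in the conditioning set.
  P2: open — collider(s) Gf are conditioned on (or have a conditioned descendant) and no non-collider on the path is in the set.
  P3: blocked at chain node Gf ∈ conditioning set.
  P4: blocked at chain node Gf ∈ conditioning set.
  P5: blocked at collider Ka (neither it nor any descendant is in the conditioning set).
  P6: blocked at collider Ka (neither it nor any descendant is in the conditioning set).
  P7: blocked at collider Pu (neither it nor any descendant is in the conditioning set).
{Gf} does not satisfy the backdoor criterion.

No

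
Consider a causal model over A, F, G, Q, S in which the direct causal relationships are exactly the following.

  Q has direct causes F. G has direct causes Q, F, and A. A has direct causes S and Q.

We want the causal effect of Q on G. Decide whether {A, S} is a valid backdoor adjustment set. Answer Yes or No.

Backdoor paths from Q to G (paths whose first edge points into Q):
  P1: Q <- F -> G
Condition 1 (no descendant of Q in the set): FAILS — A is a descendant of Q.
Condition 2 (every backdoor path blocked by {A, S}):
  P1: open — no interior node is in the conditioning set.
{A, S} does not satisfy the backdoor criterion.

No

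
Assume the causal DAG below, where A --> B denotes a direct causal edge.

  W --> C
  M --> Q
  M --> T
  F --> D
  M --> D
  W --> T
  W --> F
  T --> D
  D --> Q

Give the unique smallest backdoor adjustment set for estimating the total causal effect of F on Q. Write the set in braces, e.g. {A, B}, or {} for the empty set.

Variables eligible for adjustment (non-descendants of F, excluding F and Q): {C, M, T, W}.
Backdoor paths from F to Q:
  P1: F <- W -> T <- M -> D -> Q
  P2: F <- W -> T <- M -> Q
  P3: F <- W -> T -> D <- M -> Q
  P4: F <- W -> T -> D -> Q
The empty set is not sufficient: P4 (F <- W -> T -> D -> Q) has no collider blocking it and no conditioned non-collider, so it is open.
Try {W}:
  P1: blocked at fork node W ∈ conditioning set.
  P2: blocked at fork node W ∈ conditioning set.
  P3: blocked at fork node W ∈ conditioning set.
  P4: blocked at fork node W ∈ conditioning set.
{W} contains no descendant of F and blocks every backdoor path.
No other singleton works — e.g. {M} leaves P4 open — so {W} is the unique smallest valid adjustment set.

{W}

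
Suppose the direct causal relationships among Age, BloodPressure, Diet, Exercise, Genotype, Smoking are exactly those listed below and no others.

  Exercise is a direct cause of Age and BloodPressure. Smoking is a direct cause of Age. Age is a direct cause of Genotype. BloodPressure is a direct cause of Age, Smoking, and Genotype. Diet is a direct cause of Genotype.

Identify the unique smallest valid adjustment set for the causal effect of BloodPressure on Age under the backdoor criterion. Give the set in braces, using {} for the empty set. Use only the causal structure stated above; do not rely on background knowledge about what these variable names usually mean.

{Exercise}

Variables eligible for adjustment (non-descendants of BloodPressure, excluding BloodPressure and Age): {Diet, Exercise}.
Backdoor paths from BloodPressure to Age:
  P1: BloodPressure <- Exercise -> Age
The empty set is not sufficient: P1 (BloodPressure <- Exercise -> Age) has no collider blocking it and no conditioned non-collider, so it is open.
Try {Exercise}:
  P1: blocked at fork node Exercise ∈ conditioning set.
{Exercise} contains no descendant of BloodPressure and blocks every backdoor path.
No other singleton works — e.g. {Diet} leaves P1 open — so {Exercise} is the unique smallest valid adjustment set.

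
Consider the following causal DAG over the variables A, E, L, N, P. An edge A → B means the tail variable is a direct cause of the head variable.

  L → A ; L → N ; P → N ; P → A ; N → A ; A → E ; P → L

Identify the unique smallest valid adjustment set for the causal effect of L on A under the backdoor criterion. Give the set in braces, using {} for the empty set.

{P}

Variables eligible for adjustment (non-descendants of L, excluding L and A): {P}.
Backdoor paths from L to A:
  P1: L <- P -> N -> A
  P2: L <- P -> A
The empty set is not sufficient: P1 (L <- P -> N -> A) has no collider blocking it and no conditioned non-collider, so it is open.
Try {P}:
  P1: blocked at fork node P ∈ conditioning set.
  P2: blocked at fork node P ∈ conditioning set.
{P} contains no descendant of L and blocks every backdoor path.
{P} is the unique smallest valid adjustment set.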